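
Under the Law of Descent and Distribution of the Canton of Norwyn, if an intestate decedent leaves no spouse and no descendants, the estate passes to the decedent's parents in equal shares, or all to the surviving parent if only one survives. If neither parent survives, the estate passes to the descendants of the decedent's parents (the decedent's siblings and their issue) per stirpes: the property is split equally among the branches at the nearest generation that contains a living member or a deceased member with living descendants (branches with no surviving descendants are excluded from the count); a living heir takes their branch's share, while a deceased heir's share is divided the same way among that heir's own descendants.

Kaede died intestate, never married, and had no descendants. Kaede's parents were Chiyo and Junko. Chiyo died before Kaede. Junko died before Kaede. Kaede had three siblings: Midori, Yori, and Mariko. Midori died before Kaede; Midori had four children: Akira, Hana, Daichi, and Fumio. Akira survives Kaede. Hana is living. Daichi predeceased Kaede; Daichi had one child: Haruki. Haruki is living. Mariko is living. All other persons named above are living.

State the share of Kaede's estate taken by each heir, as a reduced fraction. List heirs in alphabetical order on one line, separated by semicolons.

Akira 1/12; Fumio 1/12; Hana 1/12; Haruki 1/12; Mariko 1/3; Yori 1/3

Neither parent survives and there are no descendants, so the estate passes to Kaede's siblings and their issue per stirpes.
The estate is divided into 3 equal shares of 1/3 among Midori, Yori, Mariko.
Midori predeceased; the 1/3 allotted to Midori's branch passes to Midori's issue by representation.
The 1/3 is divided into 4 equal shares of 1/12 among Akira, Hana, Daichi, Fumio.
Akira is living and takes 1/12.
Hana is living and takes 1/12.
Daichi predeceased; the 1/12 allotted to Daichi's branch passes to Daichi's issue by representation.
Haruki is the sole taker at this level and receives the full 1/12.
Fumio is living and takes 1/12.
Yori is living and takes 1/3.
Mariko is living and takes 1/3.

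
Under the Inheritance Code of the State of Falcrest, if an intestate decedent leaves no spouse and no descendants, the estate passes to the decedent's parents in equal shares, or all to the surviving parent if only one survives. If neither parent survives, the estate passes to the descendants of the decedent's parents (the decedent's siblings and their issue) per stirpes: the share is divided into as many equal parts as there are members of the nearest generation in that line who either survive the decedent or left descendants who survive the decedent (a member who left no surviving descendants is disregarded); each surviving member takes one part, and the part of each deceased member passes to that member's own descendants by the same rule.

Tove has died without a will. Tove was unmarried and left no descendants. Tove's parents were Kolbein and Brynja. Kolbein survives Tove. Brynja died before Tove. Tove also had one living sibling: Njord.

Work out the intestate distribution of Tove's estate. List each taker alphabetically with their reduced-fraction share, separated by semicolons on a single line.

Kolbein 1

Only one parent, Kolbein, survives, so Kolbein takes the entire estate. The siblings take nothing because a surviving parent has priority.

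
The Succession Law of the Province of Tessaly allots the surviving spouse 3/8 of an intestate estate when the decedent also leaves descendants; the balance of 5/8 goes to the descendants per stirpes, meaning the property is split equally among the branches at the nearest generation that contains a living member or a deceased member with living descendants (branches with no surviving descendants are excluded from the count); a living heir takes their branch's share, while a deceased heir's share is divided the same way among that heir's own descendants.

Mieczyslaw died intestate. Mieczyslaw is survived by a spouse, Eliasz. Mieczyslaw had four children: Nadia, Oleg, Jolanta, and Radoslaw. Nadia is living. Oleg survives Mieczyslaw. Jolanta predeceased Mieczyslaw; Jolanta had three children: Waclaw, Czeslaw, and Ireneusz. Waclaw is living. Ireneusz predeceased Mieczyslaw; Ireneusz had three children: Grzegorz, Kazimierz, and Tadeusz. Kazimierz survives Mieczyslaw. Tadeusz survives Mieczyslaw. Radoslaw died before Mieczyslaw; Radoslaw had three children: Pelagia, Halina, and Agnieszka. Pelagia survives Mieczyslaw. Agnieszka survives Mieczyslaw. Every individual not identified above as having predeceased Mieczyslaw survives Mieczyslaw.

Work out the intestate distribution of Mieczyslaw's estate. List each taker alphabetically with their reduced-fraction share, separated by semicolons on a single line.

Eliasz, as surviving spouse, takes 3/8.
The remaining 5/8 passes to Mieczyslaw's descendants per stirpes.
The 5/8 is divided into 4 equal shares of 5/32 among Nadia, Oleg, Jolanta, Radoslaw.
Nadia is living and takes 5/32.
Oleg is living and takes 5/32.
Jolanta predeceased; the 5/32 allotted to Jolanta's branch passes to Jolanta's issue by representation.
The 5/32 is divided into 3 equal shares of 5/96 among Waclaw, Czeslaw, Ireneusz.
Waclaw is living and takes 5/96.
Czeslaw is living and takes 5/96.
Ireneusz predeceased; the 5/96 allotted to Ireneusz's branch passes to Ireneusz's issue by representation.
The 5/96 is divided into 3 equal shares of 5/288 among Grzegorz, Kazimierz, Tadeusz.
Grzegorz is living and takes 5/288.
Kazimierz is living and takes 5/288.
Tadeusz is living and takes 5/288.
Radoslaw predeceased; the 5/32 allotted to Radoslaw's branch passes to Radoslaw's issue by representation.
The 5/32 is divided into 3 equal shares of 5/96 among Pelagia, Halina, Agnieszka.
Pelagia is living and takes 5/96.
Halina is living and takes 5/96.
Agnieszka is living and takes 5/96.

Agnieszka 5/96; Czeslaw 5/96; Eliasz 3/8; Grzegorz 5/288; Halina 5/96; Kazimierz 5/288; Nadia 5/32; Oleg 5/32; Pelagia 5/96; Tadeusz 5/288; Waclaw 5/96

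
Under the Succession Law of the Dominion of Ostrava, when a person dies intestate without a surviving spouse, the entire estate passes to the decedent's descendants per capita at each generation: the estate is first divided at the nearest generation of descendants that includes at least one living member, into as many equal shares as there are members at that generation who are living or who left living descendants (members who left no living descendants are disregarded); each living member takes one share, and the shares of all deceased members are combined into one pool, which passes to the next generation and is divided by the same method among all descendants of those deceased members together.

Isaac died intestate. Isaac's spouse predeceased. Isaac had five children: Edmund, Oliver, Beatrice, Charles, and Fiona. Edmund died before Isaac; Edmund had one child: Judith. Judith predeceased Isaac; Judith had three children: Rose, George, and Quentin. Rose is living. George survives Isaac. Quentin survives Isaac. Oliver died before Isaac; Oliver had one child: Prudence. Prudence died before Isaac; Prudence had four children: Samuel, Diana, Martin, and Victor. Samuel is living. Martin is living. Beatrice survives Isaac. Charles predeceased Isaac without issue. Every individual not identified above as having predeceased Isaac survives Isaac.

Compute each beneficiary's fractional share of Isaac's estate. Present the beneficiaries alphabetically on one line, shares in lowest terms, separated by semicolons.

There is no surviving spouse, so the entire estate passes to Isaac's descendants per capita at each generation.
At generation 1 (Edmund, Oliver, Beatrice, Fiona) there are 4 shares of (1)/4 = 1/4 each.
Living: Beatrice and Fiona — each takes 1/4.
Deceased: Edmund and Oliver. Their combined 1/2 is pooled and carried to generation 2.
At generation 2 (Judith, Prudence) there are 2 shares of (1/2)/2 = 1/4 each.
Deceased: Judith and Prudence. Their combined 1/2 is pooled and carried to generation 3.
At generation 3 (Rose, George, Quentin, Samuel, Diana, Martin, Victor) there are 7 shares of (1/2)/7 = 1/14 each.
Living: Rose, George, Quentin, Samuel, Diana, Martin, and Victor — each takes 1/14.

Beatrice 1/4; Diana 1/14; Fiona 1/4; George 1/14; Martin 1/14; Quentin 1/14; Rose 1/14; Samuel 1/14; Victor 1/14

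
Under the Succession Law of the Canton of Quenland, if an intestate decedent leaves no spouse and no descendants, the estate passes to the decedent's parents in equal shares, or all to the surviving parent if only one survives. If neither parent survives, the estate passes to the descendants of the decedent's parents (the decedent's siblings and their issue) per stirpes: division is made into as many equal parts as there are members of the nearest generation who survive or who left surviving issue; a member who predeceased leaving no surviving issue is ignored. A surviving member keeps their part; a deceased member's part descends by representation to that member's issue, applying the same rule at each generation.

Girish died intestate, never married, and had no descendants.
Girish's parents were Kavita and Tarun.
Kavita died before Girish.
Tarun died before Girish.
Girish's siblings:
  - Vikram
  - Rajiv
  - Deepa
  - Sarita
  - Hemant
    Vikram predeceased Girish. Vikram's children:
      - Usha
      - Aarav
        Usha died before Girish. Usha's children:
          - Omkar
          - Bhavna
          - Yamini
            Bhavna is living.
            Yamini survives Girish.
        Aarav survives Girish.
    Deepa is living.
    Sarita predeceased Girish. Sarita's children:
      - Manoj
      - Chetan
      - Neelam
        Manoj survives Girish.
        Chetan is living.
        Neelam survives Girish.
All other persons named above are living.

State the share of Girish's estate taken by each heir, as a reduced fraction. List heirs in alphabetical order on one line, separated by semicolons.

Aarav 1/10; Bhavna 1/30; Chetan 1/15; Deepa 1/5; Hemant 1/5; Manoj 1/15; Neelam 1/15; Omkar 1/30; Rajiv 1/5; Yamini 1/30

Neither parent survives and there are no descendants, so the estate passes to Girish's siblings and their issue per stirpes.
The estate is divided into 5 equal shares of 1/5 among Vikram, Rajiv, Deepa, Sarita, Hemant.
Vikram predeceased; the 1/5 allotted to Vikram's branch passes to Vikram's issue by representation.
The 1/5 is divided into 2 equal shares of 1/10 among Usha, Aarav.
Usha predeceased; the 1/10 allotted to Usha's branch passes to Usha's issue by representation.
The 1/10 is divided into 3 equal shares of 1/30 among Omkar, Bhavna, Yamini.
Omkar is living and takes 1/30.
Bhavna is living and takes 1/30.
Yamini is living and takes 1/30.
Aarav is living and takes 1/10.
Rajiv is living and takes 1/5.
Deepa is living and takes 1/5.
Sarita predeceased; the 1/5 allotted to Sarita's branch passes to Sarita's issue by representation.
The 1/5 is divided into 3 equal shares of 1/15 among Manoj, Chetan, Neelam.
Manoj is living and takes 1/15.
Chetan is living and takes 1/15.
Neelam is living and takes 1/15.
Hemant is living and takes 1/5.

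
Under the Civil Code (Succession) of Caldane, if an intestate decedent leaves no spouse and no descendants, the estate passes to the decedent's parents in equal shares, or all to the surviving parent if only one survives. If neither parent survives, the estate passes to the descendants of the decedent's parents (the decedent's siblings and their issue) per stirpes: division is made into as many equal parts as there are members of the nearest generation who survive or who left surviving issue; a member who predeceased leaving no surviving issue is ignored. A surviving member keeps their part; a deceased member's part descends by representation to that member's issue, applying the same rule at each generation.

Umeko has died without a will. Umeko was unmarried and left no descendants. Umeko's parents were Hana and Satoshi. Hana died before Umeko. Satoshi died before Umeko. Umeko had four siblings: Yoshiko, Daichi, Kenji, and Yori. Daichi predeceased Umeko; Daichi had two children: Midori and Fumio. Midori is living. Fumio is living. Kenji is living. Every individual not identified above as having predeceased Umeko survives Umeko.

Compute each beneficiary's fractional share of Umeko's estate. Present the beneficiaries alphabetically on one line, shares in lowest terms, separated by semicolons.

Fumio 1/8; Kenji 1/4; Midori 1/8; Yori 1/4; Yoshiko 1/4

Neither parent survives and there are no descendants, so the estate passes to Umeko's siblings and their issue per stirpes.
The estate is divided into 4 equal shares of 1/4 among Yoshiko, Daichi, Kenji, Yori.
Yoshiko is living and takes 1/4.
Daichi predeceased; the 1/4 allotted to Daichi's branch passes to Daichi's issue by representation.
The 1/4 is divided into 2 equal shares of 1/8 among Midori, Fumio.
Midori is living and takes 1/8.
Fumio is living and takes 1/8.
Kenji is living and takes 1/4.
Yori is living and takes 1/4.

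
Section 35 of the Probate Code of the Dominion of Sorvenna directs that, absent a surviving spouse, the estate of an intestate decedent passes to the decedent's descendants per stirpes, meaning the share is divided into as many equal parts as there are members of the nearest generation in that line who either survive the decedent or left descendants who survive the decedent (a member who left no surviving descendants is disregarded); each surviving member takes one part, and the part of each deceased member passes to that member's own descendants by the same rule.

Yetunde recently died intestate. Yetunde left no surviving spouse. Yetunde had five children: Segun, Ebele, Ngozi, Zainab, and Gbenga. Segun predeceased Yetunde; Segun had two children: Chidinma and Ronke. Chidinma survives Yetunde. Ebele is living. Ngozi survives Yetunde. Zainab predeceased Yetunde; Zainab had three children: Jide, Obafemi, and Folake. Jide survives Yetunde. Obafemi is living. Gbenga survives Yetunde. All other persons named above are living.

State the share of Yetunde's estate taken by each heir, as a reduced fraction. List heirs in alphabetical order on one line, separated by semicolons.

Chidinma 1/10; Ebele 1/5; Folake 1/15; Gbenga 1/5; Jide 1/15; Ngozi 1/5; Obafemi 1/15; Ronke 1/10

There is no surviving spouse, so the entire estate passes to Yetunde's descendants per stirpes.
The estate is divided into 5 equal shares of 1/5 among Segun, Ebele, Ngozi, Zainab, Gbenga.
Segun predeceased; the 1/5 allotted to Segun's branch passes to Segun's issue by representation.
The 1/5 is divided into 2 equal shares of 1/10 among Chidinma, Ronke.
Chidinma is living and takes 1/10.
Ronke is living and takes 1/10.
Ebele is living and takes 1/5.
Ngozi is living and takes 1/5.
Zainab predeceased; the 1/5 allotted to Zainab's branch passes to Zainab's issue by representation.
The 1/5 is divided into 3 equal shares of 1/15 among Jide, Obafemi, Folake.
Jide is living and takes 1/15.
Obafemi is living and takes 1/15.
Folake is living and takes 1/15.
Gbenga is living and takes 1/5.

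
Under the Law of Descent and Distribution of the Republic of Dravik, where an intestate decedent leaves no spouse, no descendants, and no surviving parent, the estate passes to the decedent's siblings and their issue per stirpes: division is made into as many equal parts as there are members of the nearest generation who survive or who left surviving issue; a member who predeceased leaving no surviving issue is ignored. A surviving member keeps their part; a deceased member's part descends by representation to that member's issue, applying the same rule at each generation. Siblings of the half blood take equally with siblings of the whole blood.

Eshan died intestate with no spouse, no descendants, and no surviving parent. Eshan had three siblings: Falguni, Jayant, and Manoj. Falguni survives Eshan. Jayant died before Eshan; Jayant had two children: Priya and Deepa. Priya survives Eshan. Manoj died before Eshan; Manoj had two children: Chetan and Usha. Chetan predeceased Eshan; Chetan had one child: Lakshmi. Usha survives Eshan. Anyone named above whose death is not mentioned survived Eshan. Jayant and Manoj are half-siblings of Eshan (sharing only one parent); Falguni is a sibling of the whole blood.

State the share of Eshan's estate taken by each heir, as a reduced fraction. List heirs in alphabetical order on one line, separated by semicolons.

Deepa 1/6; Falguni 1/3; Lakshmi 1/6; Priya 1/6; Usha 1/6

No spouse, descendants, or parent survives, so the estate passes to Eshan's siblings per stirpes.
Half-blood and whole-blood siblings take equally under the stated rule.
The estate is divided into 3 equal shares of 1/3 among Falguni, Jayant, Manoj.
Falguni is living and takes 1/3.
Jayant predeceased; the 1/3 allotted to Jayant's branch passes to Jayant's issue by representation.
The 1/3 is divided into 2 equal shares of 1/6 among Priya, Deepa.
Priya is living and takes 1/6.
Deepa is living and takes 1/6.
Manoj predeceased; the 1/3 allotted to Manoj's branch passes to Manoj's issue by representation.
The 1/3 is divided into 2 equal shares of 1/6 among Chetan, Usha.
Chetan predeceased; the 1/6 allotted to Chetan's branch passes to Chetan's issue by representation.
Lakshmi is the sole taker at this level and receives the full 1/6.
Usha is living and takes 1/6.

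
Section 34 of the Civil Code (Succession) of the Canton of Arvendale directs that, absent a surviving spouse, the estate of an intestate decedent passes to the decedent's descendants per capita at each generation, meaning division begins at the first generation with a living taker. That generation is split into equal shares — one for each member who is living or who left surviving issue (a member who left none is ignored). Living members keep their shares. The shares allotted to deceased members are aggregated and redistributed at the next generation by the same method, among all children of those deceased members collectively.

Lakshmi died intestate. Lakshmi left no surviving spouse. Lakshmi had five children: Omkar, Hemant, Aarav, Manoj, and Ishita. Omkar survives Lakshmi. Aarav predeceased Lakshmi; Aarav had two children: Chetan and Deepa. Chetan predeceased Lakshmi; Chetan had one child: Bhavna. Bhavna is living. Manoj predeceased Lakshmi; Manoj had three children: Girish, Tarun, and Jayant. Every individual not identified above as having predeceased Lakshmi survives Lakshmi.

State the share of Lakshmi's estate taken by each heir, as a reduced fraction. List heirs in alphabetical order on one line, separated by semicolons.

Bhavna 2/25; Deepa 2/25; Girish 2/25; Hemant 1/5; Ishita 1/5; Jayant 2/25; Omkar 1/5; Tarun 2/25

There is no surviving spouse, so the entire estate passes to Lakshmi's descendants per capita at each generation.
At generation 1 (Omkar, Hemant, Aarav, Manoj, Ishita) there are 5 shares of (1)/5 = 1/5 each.
Living: Omkar, Hemant, and Ishita — each takes 1/5.
Deceased: Aarav and Manoj. Their combined 2/5 is pooled and carried to generation 2.
At generation 2 (Chetan, Deepa, Girish, Tarun, Jayant) there are 5 shares of (2/5)/5 = 2/25 each.
Living: Deepa, Girish, Tarun, and Jayant — each takes 2/25.
Deceased: Chetan. That 2/25 share is carried to generation 3.
At generation 3 (Bhavna) there are 1 shares of (2/25)/1 = 2/25 each.
Living: Bhavna — each takes 2/25.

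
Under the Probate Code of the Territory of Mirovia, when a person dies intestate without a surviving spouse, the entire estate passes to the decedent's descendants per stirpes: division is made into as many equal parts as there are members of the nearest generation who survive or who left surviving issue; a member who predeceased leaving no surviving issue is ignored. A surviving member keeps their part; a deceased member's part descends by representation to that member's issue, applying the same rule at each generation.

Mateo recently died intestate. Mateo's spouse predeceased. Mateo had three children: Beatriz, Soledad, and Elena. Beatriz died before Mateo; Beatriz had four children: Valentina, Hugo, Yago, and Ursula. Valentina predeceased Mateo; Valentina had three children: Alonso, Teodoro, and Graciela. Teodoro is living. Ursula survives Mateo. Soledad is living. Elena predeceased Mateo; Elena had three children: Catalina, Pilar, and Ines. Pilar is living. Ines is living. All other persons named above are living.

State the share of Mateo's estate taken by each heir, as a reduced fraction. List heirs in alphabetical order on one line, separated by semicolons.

Alonso 1/36; Catalina 1/9; Graciela 1/36; Hugo 1/12; Ines 1/9; Pilar 1/9; Soledad 1/3; Teodoro 1/36; Ursula 1/12; Yago 1/12

There is no surviving spouse, so the entire estate passes to Mateo's descendants per stirpes.
The estate is divided into 3 equal shares of 1/3 among Beatriz, Soledad, Elena.
Beatriz predeceased; the 1/3 allotted to Beatriz's branch passes to Beatriz's issue by representation.
The 1/3 is divided into 4 equal shares of 1/12 among Valentina, Hugo, Yago, Ursula.
Valentina predeceased; the 1/12 allotted to Valentina's branch passes to Valentina's issue by representation.
The 1/12 is divided into 3 equal shares of 1/36 among Alonso, Teodoro, Graciela.
Alonso is living and takes 1/36.
Teodoro is living and takes 1/36.
Graciela is living and takes 1/36.
Hugo is living and takes 1/12.
Yago is living and takes 1/12.
Ursula is living and takes 1/12.
Soledad is living and takes 1/3.
Elena predeceased; the 1/3 allotted to Elena's branch passes to Elena's issue by representation.
The 1/3 is divided into 3 equal shares of 1/9 among Catalina, Pilar, Ines.
Catalina is living and takes 1/9.
Pilar is living and takes 1/9.
Ines is living and takes 1/9.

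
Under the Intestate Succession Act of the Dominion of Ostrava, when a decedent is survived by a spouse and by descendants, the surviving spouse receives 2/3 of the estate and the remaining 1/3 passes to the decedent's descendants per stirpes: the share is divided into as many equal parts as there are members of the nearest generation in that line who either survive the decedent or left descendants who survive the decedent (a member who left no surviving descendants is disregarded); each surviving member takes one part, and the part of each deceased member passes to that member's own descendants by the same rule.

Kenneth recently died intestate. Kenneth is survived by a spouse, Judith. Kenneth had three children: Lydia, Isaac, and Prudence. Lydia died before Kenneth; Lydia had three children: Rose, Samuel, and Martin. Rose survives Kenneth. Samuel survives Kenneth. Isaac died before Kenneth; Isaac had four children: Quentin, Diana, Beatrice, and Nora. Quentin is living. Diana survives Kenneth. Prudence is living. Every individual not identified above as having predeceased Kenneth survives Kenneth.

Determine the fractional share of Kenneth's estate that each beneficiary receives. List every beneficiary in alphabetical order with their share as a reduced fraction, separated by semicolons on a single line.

Beatrice 1/36; Diana 1/36; Judith 2/3; Martin 1/27; Nora 1/36; Prudence 1/9; Quentin 1/36; Rose 1/27; Samuel 1/27

Judith, as surviving spouse, takes 2/3.
The remaining 1/3 passes to Kenneth's descendants per stirpes.
The 1/3 is divided into 3 equal shares of 1/9 among Lydia, Isaac, Prudence.
Lydia predeceased; the 1/9 allotted to Lydia's branch passes to Lydia's issue by representation.
The 1/9 is divided into 3 equal shares of 1/27 among Rose, Samuel, Martin.
Rose is living and takes 1/27.
Samuel is living and takes 1/27.
Martin is living and takes 1/27.
Isaac predeceased; the 1/9 allotted to Isaac's branch passes to Isaac's issue by representation.
The 1/9 is divided into 4 equal shares of 1/36 among Quentin, Diana, Beatrice, Nora.
Quentin is living and takes 1/36.
Diana is living and takes 1/36.
Beatrice is living and takes 1/36.
Nora is living and takes 1/36.
Prudence is living and takes 1/9.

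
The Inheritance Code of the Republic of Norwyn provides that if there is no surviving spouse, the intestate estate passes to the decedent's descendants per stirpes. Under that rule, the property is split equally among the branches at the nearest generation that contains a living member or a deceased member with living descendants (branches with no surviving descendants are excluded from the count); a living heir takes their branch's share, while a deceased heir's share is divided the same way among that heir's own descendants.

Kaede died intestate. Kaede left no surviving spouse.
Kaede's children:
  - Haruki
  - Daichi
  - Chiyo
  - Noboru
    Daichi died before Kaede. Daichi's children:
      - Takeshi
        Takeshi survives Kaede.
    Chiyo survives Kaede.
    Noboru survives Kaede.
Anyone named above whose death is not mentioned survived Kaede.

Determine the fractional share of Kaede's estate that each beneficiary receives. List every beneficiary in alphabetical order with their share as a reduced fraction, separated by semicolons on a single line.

Chiyo 1/4; Haruki 1/4; Noboru 1/4; Takeshi 1/4

There is no surviving spouse, so the entire estate passes to Kaede's descendants per stirpes.
The estate is divided into 4 equal shares of 1/4 among Haruki, Daichi, Chiyo, Noboru.
Haruki is living and takes 1/4.
Daichi predeceased; the 1/4 allotted to Daichi's branch passes to Daichi's issue by representation.
Takeshi is the sole taker at this level and receives the full 1/4.
Chiyo is living and takes 1/4.
Noboru is living and takes 1/4.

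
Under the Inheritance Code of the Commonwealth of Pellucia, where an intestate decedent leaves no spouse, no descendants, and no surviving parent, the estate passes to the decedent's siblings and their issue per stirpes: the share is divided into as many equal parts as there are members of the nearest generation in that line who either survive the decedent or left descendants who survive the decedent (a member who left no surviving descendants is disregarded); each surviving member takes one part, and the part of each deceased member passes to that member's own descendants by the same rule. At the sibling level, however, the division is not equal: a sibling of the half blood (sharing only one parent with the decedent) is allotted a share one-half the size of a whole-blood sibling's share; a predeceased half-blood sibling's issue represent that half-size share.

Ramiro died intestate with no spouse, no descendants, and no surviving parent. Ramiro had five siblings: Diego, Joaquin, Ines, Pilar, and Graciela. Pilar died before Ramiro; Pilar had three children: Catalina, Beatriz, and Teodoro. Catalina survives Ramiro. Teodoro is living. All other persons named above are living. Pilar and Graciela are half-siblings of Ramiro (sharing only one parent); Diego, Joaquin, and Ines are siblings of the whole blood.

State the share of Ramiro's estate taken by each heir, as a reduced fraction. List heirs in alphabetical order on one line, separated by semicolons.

Beatriz 1/24; Catalina 1/24; Diego 1/4; Graciela 1/8; Ines 1/4; Joaquin 1/4; Teodoro 1/24

No spouse, descendants, or parent survives, so the estate passes to Ramiro's siblings per stirpes.
Half-blood siblings count for one-half the weight of whole-blood siblings at the initial division.
Dividing 1 in proportion to weights (total weight 4): Diego (weight 1) → 1/4; Joaquin (weight 1) → 1/4; Ines (weight 1) → 1/4; Pilar (weight 1/2) → 1/8; Graciela (weight 1/2) → 1/8.
Diego is living and takes 1/4.
Joaquin is living and takes 1/4.
Ines is living and takes 1/4.
Pilar predeceased; the 1/8 allotted to Pilar's branch passes to Pilar's issue by representation.
The 1/8 is divided into 3 equal shares of 1/24 among Catalina, Beatriz, Teodoro.
Catalina is living and takes 1/24.
Beatriz is living and takes 1/24.
Teodoro is living and takes 1/24.
Graciela is living and takes 1/8.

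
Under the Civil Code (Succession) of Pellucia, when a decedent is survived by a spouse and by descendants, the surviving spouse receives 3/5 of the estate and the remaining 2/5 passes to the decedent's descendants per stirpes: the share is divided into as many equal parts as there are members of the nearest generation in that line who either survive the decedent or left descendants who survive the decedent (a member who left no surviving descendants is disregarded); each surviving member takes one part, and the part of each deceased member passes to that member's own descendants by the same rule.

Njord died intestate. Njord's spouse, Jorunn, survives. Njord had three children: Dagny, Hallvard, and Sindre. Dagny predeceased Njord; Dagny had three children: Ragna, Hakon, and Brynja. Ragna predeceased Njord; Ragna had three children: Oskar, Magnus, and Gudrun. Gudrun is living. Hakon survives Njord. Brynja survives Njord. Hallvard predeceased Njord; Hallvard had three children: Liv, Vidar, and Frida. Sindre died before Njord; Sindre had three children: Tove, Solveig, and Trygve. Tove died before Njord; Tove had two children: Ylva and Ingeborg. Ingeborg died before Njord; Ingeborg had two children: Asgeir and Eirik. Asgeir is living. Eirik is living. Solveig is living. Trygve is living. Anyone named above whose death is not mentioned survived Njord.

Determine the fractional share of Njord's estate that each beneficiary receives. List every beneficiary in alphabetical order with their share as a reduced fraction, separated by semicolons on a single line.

Jorunn, as surviving spouse, takes 3/5.
The remaining 2/5 passes to Njord's descendants per stirpes.
The 2/5 is divided into 3 equal shares of 2/15 among Dagny, Hallvard, Sindre.
Dagny predeceased; the 2/15 allotted to Dagny's branch passes to Dagny's issue by representation.
The 2/15 is divided into 3 equal shares of 2/45 among Ragna, Hakon, Brynja.
Ragna predeceased; the 2/45 allotted to Ragna's branch passes to Ragna's issue by representation.
The 2/45 is divided into 3 equal shares of 2/135 among Oskar, Magnus, Gudrun.
Oskar is living and takes 2/135.
Magnus is living and takes 2/135.
Gudrun is living and takes 2/135.
Hakon is living and takes 2/45.
Brynja is living and takes 2/45.
Hallvard predeceased; the 2/15 allotted to Hallvard's branch passes to Hallvard's issue by representation.
The 2/15 is divided into 3 equal shares of 2/45 among Liv, Vidar, Frida.
Liv is living and takes 2/45.
Vidar is living and takes 2/45.
Frida is living and takes 2/45.
Sindre predeceased; the 2/15 allotted to Sindre's branch passes to Sindre's issue by representation.
The 2/15 is divided into 3 equal shares of 2/45 among Tove, Solveig, Trygve.
Tove predeceased; the 2/45 allotted to Tove's branch passes to Tove's issue by representation.
The 2/45 is divided into 2 equal shares of 1/45 among Ylva, Ingeborg.
Ylva is living and takes 1/45.
Ingeborg predeceased; the 1/45 allotted to Ingeborg's branch passes to Ingeborg's issue by representation.
The 1/45 is divided into 2 equal shares of 1/90 among Asgeir, Eirik.
Asgeir is living and takes 1/90.
Eirik is living and takes 1/90.
Solveig is living and takes 2/45.
Trygve is living and takes 2/45.

Asgeir 1/90; Brynja 2/45; Eirik 1/90; Frida 2/45; Gudrun 2/135; Hakon 2/45; Jorunn 3/5; Liv 2/45; Magnus 2/135; Oskar 2/135; Solveig 2/45; Trygve 2/45; Vidar 2/45; Ylva 1/45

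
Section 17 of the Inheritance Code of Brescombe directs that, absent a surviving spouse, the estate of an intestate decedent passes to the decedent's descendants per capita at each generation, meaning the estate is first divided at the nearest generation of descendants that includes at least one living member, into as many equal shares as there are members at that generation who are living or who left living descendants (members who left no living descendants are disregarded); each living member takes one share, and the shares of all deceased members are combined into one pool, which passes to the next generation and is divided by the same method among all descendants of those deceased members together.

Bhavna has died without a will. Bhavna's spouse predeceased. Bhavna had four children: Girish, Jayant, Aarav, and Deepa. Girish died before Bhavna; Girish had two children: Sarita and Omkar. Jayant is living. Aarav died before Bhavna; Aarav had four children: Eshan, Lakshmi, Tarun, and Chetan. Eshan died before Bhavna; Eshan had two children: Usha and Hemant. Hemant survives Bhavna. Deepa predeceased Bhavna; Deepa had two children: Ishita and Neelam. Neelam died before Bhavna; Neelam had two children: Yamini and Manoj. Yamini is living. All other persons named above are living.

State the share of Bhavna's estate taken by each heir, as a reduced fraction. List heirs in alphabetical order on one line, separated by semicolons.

There is no surviving spouse, so the entire estate passes to Bhavna's descendants per capita at each generation.
At generation 1 (Girish, Jayant, Aarav, Deepa) there are 4 shares of (1)/4 = 1/4 each.
Living: Jayant — each takes 1/4.
Deceased: Girish, Aarav, and Deepa. Their combined 3/4 is pooled and carried to generation 2.
At generation 2 (Sarita, Omkar, Eshan, Lakshmi, Tarun, Chetan, Ishita, Neelam) there are 8 shares of (3/4)/8 = 3/32 each.
Living: Sarita, Omkar, Lakshmi, Tarun, Chetan, and Ishita — each takes 3/32.
Deceased: Eshan and Neelam. Their combined 3/16 is pooled and carried to generation 3.
At generation 3 (Usha, Hemant, Yamini, Manoj) there are 4 shares of (3/16)/4 = 3/64 each.
Living: Usha, Hemant, Yamini, and Manoj — each takes 3/64.

Chetan 3/32; Hemant 3/64; Ishita 3/32; Jayant 1/4; Lakshmi 3/32; Manoj 3/64; Omkar 3/32; Sarita 3/32; Tarun 3/32; Usha 3/64; Yamini 3/64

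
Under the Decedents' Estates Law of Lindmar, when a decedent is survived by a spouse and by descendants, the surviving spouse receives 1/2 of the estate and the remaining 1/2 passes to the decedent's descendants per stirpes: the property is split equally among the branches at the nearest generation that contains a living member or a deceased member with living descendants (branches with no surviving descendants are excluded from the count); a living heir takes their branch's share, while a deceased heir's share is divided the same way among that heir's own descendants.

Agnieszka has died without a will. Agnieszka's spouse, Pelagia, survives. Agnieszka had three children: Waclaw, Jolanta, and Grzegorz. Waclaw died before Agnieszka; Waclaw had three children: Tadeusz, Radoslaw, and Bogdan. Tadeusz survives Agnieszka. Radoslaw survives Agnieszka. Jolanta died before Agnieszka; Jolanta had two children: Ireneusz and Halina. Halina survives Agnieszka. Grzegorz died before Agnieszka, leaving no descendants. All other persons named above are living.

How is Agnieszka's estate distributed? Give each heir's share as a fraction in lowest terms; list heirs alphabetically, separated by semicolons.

Bogdan 1/12; Halina 1/8; Ireneusz 1/8; Pelagia 1/2; Radoslaw 1/12; Tadeusz 1/12

Pelagia, as surviving spouse, takes 1/2.
The remaining 1/2 passes to Agnieszka's descendants per stirpes.
Grzegorz left no surviving issue, so that branch lapses and is disregarded.
The 1/2 is divided into 2 equal shares of 1/4 among Waclaw, Jolanta.
Waclaw predeceased; the 1/4 allotted to Waclaw's branch passes to Waclaw's issue by representation.
The 1/4 is divided into 3 equal shares of 1/12 among Tadeusz, Radoslaw, Bogdan.
Tadeusz is living and takes 1/12.
Radoslaw is living and takes 1/12.
Bogdan is living and takes 1/12.
Jolanta predeceased; the 1/4 allotted to Jolanta's branch passes to Jolanta's issue by representation.
The 1/4 is divided into 2 equal shares of 1/8 among Ireneusz, Halina.
Ireneusz is living and takes 1/8.
Halina is living and takes 1/8.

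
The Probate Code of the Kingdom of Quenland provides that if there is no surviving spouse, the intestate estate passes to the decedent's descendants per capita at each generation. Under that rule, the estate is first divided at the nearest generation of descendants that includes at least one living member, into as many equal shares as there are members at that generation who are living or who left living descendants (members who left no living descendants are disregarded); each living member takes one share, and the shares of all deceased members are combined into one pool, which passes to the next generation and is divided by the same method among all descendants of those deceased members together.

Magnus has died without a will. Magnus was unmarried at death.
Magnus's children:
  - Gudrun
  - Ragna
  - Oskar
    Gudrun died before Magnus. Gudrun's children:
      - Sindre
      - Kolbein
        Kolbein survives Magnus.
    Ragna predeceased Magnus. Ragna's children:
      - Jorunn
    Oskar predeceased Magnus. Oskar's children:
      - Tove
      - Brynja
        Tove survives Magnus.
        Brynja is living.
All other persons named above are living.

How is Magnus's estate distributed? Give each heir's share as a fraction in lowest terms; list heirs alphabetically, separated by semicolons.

There is no surviving spouse, so the entire estate passes to Magnus's descendants per capita at each generation.
No one at generation 1 (Gudrun, Ragna, Oskar) is living; moving to the next generation.
At generation 2 (Sindre, Kolbein, Jorunn, Tove, Brynja) there are 5 shares of (1)/5 = 1/5 each.
Living: Sindre, Kolbein, Jorunn, Tove, and Brynja — each takes 1/5.

Brynja 1/5; Jorunn 1/5; Kolbein 1/5; Sindre 1/5; Tove 1/5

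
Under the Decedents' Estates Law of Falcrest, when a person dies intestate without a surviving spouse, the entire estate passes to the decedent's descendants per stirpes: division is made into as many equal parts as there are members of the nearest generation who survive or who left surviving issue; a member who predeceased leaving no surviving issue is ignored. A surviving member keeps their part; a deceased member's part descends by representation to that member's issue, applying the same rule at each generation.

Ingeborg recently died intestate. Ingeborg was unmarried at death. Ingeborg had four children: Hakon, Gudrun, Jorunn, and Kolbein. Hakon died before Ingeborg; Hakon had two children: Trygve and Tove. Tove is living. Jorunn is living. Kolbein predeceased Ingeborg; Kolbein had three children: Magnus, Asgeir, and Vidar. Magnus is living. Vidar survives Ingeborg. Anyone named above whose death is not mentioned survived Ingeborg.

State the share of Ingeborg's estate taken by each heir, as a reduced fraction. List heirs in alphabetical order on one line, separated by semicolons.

There is no surviving spouse, so the entire estate passes to Ingeborg's descendants per stirpes.
The estate is divided into 4 equal shares of 1/4 among Hakon, Gudrun, Jorunn, Kolbein.
Hakon predeceased; the 1/4 allotted to Hakon's branch passes to Hakon's issue by representation.
The 1/4 is divided into 2 equal shares of 1/8 among Trygve, Tove.
Trygve is living and takes 1/8.
Tove is living and takes 1/8.
Gudrun is living and takes 1/4.
Jorunn is living and takes 1/4.
Kolbein predeceased; the 1/4 allotted to Kolbein's branch passes to Kolbein's issue by representation.
The 1/4 is divided into 3 equal shares of 1/12 among Magnus, Asgeir, Vidar.
Magnus is living and takes 1/12.
Asgeir is living and takes 1/12.
Vidar is living and takes 1/12.

Asgeir 1/12; Gudrun 1/4; Jorunn 1/4; Magnus 1/12; Tove 1/8; Trygve 1/8; Vidar 1/12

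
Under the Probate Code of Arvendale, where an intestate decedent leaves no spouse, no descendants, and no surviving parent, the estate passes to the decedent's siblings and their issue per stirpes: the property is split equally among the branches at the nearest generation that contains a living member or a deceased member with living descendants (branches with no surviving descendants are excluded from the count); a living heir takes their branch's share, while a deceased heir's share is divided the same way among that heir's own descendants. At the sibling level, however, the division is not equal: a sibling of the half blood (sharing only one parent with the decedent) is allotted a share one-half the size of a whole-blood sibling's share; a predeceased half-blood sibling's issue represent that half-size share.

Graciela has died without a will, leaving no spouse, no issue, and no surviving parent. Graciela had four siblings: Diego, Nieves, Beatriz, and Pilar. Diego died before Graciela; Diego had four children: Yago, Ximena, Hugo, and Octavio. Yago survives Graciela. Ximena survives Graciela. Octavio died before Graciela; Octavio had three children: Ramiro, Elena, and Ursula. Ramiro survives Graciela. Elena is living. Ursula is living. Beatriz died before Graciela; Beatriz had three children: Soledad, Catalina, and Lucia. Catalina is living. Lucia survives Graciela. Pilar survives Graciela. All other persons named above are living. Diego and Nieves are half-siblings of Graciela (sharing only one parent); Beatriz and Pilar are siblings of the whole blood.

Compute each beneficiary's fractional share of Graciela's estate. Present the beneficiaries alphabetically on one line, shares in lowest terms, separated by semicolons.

Catalina 1/9; Elena 1/72; Hugo 1/24; Lucia 1/9; Nieves 1/6; Pilar 1/3; Ramiro 1/72; Soledad 1/9; Ursula 1/72; Ximena 1/24; Yago 1/24

No spouse, descendants, or parent survives, so the estate passes to Graciela's siblings per stirpes.
Half-blood siblings count for one-half the weight of whole-blood siblings at the initial division.
Dividing 1 in proportion to weights (total weight 3): Diego (weight 1/2) → 1/6; Nieves (weight 1/2) → 1/6; Beatriz (weight 1) → 1/3; Pilar (weight 1) → 1/3.
Diego predeceased; the 1/6 allotted to Diego's branch passes to Diego's issue by representation.
The 1/6 is divided into 4 equal shares of 1/24 among Yago, Ximena, Hugo, Octavio.
Yago is living and takes 1/24.
Ximena is living and takes 1/24.
Hugo is living and takes 1/24.
Octavio predeceased; the 1/24 allotted to Octavio's branch passes to Octavio's issue by representation.
The 1/24 is divided into 3 equal shares of 1/72 among Ramiro, Elena, Ursula.
Ramiro is living and takes 1/72.
Elena is living and takes 1/72.
Ursula is living and takes 1/72.
Nieves is living and takes 1/6.
Beatriz predeceased; the 1/3 allotted to Beatriz's branch passes to Beatriz's issue by representation.
The 1/3 is divided into 3 equal shares of 1/9 among Soledad, Catalina, Lucia.
Soledad is living and takes 1/9.
Catalina is living and takes 1/9.
Lucia is living and takes 1/9.
Pilar is living and takes 1/3.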